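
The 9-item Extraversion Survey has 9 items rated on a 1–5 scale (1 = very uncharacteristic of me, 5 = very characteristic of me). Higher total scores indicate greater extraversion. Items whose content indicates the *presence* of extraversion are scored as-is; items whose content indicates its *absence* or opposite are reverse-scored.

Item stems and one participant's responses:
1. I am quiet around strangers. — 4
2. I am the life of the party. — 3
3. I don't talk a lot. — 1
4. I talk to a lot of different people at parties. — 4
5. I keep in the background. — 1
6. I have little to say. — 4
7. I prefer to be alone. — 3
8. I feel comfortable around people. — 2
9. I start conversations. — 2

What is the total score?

28

Items 1, 3, 5, 6, 7 describe the absence/opposite of extraversion → reverse-score.
reversed = (1+5) − raw = 6 − raw.
  item 1: 6 − 4 = 2
  item 2: 3
  item 3: 6 − 1 = 5
  item 4: 4
  item 5: 6 − 1 = 5
  item 6: 6 − 4 = 2
  item 7: 6 − 3 = 3
  item 8: 2
  item 9: 2
Total = 2 + 3 + 5 + 4 + 5 + 2 + 3 + 2 + 2 = 28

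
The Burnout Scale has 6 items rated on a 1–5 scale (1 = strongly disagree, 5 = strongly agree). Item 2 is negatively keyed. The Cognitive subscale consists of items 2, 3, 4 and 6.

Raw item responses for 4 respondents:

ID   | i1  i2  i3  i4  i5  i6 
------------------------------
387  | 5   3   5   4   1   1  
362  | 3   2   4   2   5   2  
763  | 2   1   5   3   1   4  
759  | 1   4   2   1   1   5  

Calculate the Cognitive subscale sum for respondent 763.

17

Respondent 763 raw: 2, 1, 5, 3, 1, 4.
Cognitive items: 2, 3, 4, 6.
Reverse-coded (reversed = (1+5) − raw = 6 − raw):
  item 2: 6 − 1 = 5
  item 3: 5
  item 4: 3
  item 6: 4
Sum = 5 + 5 + 3 + 4 = 17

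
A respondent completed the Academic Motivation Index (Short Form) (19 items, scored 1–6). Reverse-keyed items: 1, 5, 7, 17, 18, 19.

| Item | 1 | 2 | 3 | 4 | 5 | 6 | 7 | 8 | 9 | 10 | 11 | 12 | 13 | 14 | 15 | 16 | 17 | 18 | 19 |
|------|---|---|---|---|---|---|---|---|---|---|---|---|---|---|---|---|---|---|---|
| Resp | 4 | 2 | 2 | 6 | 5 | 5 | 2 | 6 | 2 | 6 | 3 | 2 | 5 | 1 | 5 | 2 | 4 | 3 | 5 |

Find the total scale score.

66

Reversing items 1, 5, 7, 17, 18, & 19 with 7 − raw:
Total = (7−4) + 2 + 2 + 6 + (7−5) + 5 + (7−2) + 6 + 2 + 6 + 3 + 2 + 5 + 1 + 5 + 2 + (7−4) + (7−3) + (7−5)
      = 3 + 2 + 2 + 6 + 2 + 5 + 5 + 6 + 2 + 6 + 3 + 2 + 5 + 1 + 5 + 2 + 3 + 4 + 2 = 66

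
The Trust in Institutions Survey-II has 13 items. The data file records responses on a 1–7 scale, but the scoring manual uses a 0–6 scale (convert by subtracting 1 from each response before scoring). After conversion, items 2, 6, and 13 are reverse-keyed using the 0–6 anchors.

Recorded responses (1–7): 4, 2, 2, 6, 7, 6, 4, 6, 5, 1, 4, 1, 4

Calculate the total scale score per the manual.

39

Convert to 0–6: 3, 1, 1, 5, 6, 5, 3, 5, 4, 0, 3, 0, 3
Reverse-coded (on a 0–6 scale, reversed = 6 − raw):
  item 2: 6 − 1 = 5
  item 6: 6 − 5 = 1
  item 13: 6 − 3 = 3
Scored: 3, 5, 1, 5, 6, 1, 3, 5, 4, 0, 3, 0, 3
Total = 39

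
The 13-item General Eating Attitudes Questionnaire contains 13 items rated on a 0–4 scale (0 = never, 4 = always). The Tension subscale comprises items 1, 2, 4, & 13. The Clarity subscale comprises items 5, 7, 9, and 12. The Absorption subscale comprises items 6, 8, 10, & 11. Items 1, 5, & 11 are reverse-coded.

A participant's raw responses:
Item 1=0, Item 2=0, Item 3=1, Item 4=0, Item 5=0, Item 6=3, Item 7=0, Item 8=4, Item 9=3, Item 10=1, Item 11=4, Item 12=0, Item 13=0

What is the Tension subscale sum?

4

Tension items: 1, 2, 4, 13.
Of these, item 1 is reverse-coded; on a 0–4 scale, reversed = 4 − raw.
  item 1: 4 − 0 = 4
  item 2: 0
  item 4: 0
  item 13: 0
Sum = 4 + 0 + 0 + 0 = 4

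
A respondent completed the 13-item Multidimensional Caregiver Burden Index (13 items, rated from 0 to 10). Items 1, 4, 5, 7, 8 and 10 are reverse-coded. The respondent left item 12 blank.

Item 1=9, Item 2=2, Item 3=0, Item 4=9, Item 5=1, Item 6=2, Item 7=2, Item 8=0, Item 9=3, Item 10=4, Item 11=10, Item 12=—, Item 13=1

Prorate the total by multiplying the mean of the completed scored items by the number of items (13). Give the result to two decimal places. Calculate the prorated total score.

57.42

Reverse-coded (on a 0–10 scale, reversed = 10 − raw):
  item 1: 10 − 9 = 1
  item 4: 10 − 9 = 1
  item 5: 10 − 1 = 9
  item 7: 10 − 2 = 8
  item 8: 10 − 0 = 10
  item 10: 10 − 4 = 6
Completed scored items (12 of 13): 1, 2, 0, 1, 9, 2, 8, 10, 3, 6, 10, 1; sum = 53.
Person mean = 53 / 12 ≈ 4.4167
Prorated total = (53 / 12) × 13 = 57.42 (to 2 dp)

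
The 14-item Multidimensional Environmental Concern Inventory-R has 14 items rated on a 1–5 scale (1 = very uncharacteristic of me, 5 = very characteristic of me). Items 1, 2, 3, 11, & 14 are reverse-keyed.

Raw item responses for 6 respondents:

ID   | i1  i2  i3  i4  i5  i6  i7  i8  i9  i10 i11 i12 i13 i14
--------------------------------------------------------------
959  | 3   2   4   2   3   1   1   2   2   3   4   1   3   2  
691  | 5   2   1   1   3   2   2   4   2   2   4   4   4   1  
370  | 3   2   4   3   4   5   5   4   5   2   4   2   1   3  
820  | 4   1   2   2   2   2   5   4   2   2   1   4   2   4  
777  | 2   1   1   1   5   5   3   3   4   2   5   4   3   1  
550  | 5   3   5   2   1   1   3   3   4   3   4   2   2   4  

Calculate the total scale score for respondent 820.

Respondent 820 raw: 4, 1, 2, 2, 2, 2, 5, 4, 2, 2, 1, 4, 2, 4.
Reverse-coded (reversed = (1+5) − raw = 6 − raw):
  item 1: 6 − 4 = 2
  item 2: 6 − 1 = 5
  item 3: 6 − 2 = 4
  item 4: 2
  item 5: 2
  item 6: 2
  item 7: 5
  item 8: 4
  item 9: 2
  item 10: 2
  item 11: 6 − 1 = 5
  item 12: 4
  item 13: 2
  item 14: 6 − 4 = 2
Sum = 2 + 5 + 4 + 2 + 2 + 2 + 5 + 4 + 2 + 2 + 5 + 4 + 2 + 2 = 43

43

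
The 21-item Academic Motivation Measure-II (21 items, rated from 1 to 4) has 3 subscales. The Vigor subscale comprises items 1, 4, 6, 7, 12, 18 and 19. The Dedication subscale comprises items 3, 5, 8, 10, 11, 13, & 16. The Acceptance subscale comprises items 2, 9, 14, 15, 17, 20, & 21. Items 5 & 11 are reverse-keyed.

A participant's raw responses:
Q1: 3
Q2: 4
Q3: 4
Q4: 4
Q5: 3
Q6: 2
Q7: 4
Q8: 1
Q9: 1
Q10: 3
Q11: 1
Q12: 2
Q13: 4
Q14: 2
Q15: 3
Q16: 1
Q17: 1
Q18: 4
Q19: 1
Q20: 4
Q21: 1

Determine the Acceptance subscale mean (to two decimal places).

Acceptance items: 2, 9, 14, 15, 17, 20, 21.
  item 2: 4
  item 9: 1
  item 14: 2
  item 15: 3
  item 17: 1
  item 20: 4
  item 21: 1
Sum = 4 + 1 + 2 + 3 + 1 + 4 + 1 = 16
Mean = 16 / 7 = 2.29

2.29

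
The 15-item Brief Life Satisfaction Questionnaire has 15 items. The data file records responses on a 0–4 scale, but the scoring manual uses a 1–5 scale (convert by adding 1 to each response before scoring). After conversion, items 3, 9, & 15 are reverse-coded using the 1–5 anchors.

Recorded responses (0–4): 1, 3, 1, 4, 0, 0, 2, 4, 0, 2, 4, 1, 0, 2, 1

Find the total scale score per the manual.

Convert to 1–5: 2, 4, 2, 5, 1, 1, 3, 5, 1, 3, 5, 2, 1, 3, 2
Reverse-coded (reversed = (1+5) − raw = 6 − raw):
  item 3: 6 − 2 = 4
  item 9: 6 − 1 = 5
  item 15: 6 − 2 = 4
Scored: 2, 4, 4, 5, 1, 1, 3, 5, 5, 3, 5, 2, 1, 3, 4
Total = 48

48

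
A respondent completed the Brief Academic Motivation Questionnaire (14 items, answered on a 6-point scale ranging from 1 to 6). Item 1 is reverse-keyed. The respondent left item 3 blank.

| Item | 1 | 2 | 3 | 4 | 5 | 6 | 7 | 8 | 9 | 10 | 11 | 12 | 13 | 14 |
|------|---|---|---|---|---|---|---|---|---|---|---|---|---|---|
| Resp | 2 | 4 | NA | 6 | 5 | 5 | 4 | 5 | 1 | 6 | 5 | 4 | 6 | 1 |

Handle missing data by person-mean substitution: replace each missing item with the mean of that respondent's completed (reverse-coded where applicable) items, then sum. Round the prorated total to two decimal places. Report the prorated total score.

Reverse-coded (reverse-coded value = 7 − response):
  item 1: 7 − 2 = 5
Completed scored items (13 of 14): 5, 4, 6, 5, 5, 4, 5, 1, 6, 5, 4, 6, 1; sum = 57.
Person mean = 57 / 13 ≈ 4.3846
Prorated total = (57 / 13) × 14 = 61.38 (to 2 dp)

61.38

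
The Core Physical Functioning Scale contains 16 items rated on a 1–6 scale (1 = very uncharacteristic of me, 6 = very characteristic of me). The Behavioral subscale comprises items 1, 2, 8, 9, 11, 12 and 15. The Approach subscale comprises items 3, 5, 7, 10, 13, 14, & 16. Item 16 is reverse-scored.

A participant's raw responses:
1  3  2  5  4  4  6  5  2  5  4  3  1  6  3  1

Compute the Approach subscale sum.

30

Approach items: 3, 5, 7, 10, 13, 14, 16.
Of these, item 16 is reverse-scored; reverse-coded value = 7 − response.
  item 3: 2
  item 5: 4
  item 7: 6
  item 10: 5
  item 13: 1
  item 14: 6
  item 16: 7 − 1 = 6
Sum = 2 + 4 + 6 + 5 + 1 + 6 + 6 = 30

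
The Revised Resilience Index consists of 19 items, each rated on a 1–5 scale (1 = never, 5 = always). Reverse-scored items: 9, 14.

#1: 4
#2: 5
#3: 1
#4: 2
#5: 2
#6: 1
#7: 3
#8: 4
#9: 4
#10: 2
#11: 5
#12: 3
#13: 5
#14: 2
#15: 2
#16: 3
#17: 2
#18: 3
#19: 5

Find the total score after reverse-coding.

Reverse-coded items (on a 1–5 scale, reversed = 6 − raw):
  item 9: 6 − 4 = 2
  item 14: 6 − 2 = 4
Scored items: 4, 5, 1, 2, 2, 1, 3, 4, 2, 2, 5, 3, 5, 4, 2, 3, 2, 3, 5
Total = 4 + 5 + 1 + 2 + 2 + 1 + 3 + 4 + 2 + 2 + 5 + 3 + 5 + 4 + 2 + 3 + 2 + 3 + 5 = 58

58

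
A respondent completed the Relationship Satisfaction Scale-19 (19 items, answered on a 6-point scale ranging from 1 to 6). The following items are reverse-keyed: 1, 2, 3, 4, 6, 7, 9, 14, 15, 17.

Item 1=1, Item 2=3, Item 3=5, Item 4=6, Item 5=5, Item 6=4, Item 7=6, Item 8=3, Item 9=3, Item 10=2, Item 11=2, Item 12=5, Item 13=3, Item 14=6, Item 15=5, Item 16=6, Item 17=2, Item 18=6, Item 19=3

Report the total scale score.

64

Raw sum = 76. Reverse-keyed items: 1, 2, 3, 4, 6, 7, 9, 14, 15, 17; their raw sum = 41.
Each reversal replaces raw with 7 − raw, changing the total by 7 − 2·raw per item.
Total = 76 + 10·7 − 2·41 = 76 + 70 − 82 = 64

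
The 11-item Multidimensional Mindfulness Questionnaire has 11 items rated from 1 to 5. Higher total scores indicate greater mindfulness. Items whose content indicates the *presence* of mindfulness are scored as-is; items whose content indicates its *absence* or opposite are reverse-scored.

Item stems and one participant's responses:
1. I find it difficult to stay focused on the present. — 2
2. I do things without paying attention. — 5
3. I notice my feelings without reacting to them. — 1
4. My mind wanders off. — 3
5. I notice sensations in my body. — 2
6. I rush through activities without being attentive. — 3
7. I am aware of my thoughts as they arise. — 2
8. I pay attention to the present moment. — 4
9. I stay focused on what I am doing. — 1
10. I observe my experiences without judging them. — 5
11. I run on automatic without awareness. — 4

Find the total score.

Items 1, 2, 4, 6, 11 describe the absence/opposite of mindfulness → reverse-score.
reverse-coded value = 6 − response.
  item 1: 6 − 2 = 4
  item 2: 6 − 5 = 1
  item 3: 1
  item 4: 6 − 3 = 3
  item 5: 2
  item 6: 6 − 3 = 3
  item 7: 2
  item 8: 4
  item 9: 1
  item 10: 5
  item 11: 6 − 4 = 2
Total = 4 + 1 + 1 + 3 + 2 + 3 + 2 + 4 + 1 + 5 + 2 = 28

28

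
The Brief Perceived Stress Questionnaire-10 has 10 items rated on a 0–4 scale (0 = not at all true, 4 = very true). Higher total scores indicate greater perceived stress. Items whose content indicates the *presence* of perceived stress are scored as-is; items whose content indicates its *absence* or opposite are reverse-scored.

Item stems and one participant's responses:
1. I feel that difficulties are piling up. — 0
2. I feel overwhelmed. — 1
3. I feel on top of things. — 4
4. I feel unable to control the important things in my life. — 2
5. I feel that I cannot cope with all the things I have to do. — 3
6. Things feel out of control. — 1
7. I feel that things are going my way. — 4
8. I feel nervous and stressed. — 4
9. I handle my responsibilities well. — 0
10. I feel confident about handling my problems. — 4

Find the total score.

15

Items 3, 7, 9, 10 describe the absence/opposite of perceived stress → reverse-score.
on a 0–4 scale, reversed = 4 − raw.
  item 1: 0
  item 2: 1
  item 3: 4 − 4 = 0
  item 4: 2
  item 5: 3
  item 6: 1
  item 7: 4 − 4 = 0
  item 8: 4
  item 9: 4 − 0 = 4
  item 10: 4 − 4 = 0
Total = 0 + 1 + 0 + 2 + 3 + 1 + 0 + 4 + 4 + 0 = 15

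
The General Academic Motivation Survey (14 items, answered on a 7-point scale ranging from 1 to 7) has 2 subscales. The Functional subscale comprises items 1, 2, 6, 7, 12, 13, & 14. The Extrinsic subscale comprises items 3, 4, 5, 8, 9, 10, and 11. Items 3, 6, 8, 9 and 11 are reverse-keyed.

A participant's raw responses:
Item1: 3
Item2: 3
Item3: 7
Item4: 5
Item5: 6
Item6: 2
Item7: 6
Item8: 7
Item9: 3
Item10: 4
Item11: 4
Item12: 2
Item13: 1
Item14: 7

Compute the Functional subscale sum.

28

Functional items: 1, 2, 6, 7, 12, 13, 14.
Of these, item 6 is reverse-keyed; reversed = (1+7) − raw = 8 − raw.
  item 1: 3
  item 2: 3
  item 6: 8 − 2 = 6
  item 7: 6
  item 12: 2
  item 13: 1
  item 14: 7
Sum = 3 + 3 + 6 + 6 + 2 + 1 + 7 = 28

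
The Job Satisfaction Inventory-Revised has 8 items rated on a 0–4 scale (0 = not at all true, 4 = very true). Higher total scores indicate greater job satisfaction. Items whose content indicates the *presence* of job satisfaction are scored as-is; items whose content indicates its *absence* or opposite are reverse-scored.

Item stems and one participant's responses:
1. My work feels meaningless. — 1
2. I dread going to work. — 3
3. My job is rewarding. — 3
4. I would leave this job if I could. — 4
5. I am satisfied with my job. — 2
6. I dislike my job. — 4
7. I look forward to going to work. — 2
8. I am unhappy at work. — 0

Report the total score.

Items 1, 2, 4, 6, 8 describe the absence/opposite of job satisfaction → reverse-score.
on a 0–4 scale, reversed = 4 − raw.
  item 1: 4 − 1 = 3
  item 2: 4 − 3 = 1
  item 3: 3
  item 4: 4 − 4 = 0
  item 5: 2
  item 6: 4 − 4 = 0
  item 7: 2
  item 8: 4 − 0 = 4
Total = 3 + 1 + 3 + 0 + 2 + 0 + 2 + 4 = 15

15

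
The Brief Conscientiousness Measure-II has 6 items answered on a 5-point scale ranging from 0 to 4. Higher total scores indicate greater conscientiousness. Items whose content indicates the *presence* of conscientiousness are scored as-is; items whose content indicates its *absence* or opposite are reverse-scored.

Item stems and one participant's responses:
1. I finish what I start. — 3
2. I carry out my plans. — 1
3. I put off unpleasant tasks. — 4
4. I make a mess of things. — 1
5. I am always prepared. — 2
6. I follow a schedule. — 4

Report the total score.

13

Items 3, 4 describe the absence/opposite of conscientiousness → reverse-score.
reversed = (0+4) − raw = 4 − raw.
  item 1: 3
  item 2: 1
  item 3: 4 − 4 = 0
  item 4: 4 − 1 = 3
  item 5: 2
  item 6: 4
Total = 3 + 1 + 0 + 3 + 2 + 4 = 13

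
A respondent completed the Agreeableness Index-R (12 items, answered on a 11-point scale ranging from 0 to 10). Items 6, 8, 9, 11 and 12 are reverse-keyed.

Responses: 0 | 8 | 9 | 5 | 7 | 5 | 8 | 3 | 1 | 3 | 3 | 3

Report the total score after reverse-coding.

75

Reversing items 6, 8, 9, 11 and 12 with 10 − raw:
Total = 0 + 8 + 9 + 5 + 7 + (10−5) + 8 + (10−3) + (10−1) + 3 + (10−3) + (10−3)
      = 0 + 8 + 9 + 5 + 7 + 5 + 8 + 7 + 9 + 3 + 7 + 7 = 75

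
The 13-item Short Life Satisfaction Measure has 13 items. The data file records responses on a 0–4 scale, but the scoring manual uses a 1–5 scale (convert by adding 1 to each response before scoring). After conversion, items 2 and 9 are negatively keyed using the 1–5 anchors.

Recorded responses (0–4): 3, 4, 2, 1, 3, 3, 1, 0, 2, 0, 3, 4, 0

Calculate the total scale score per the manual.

35

Convert to 1–5: 4, 5, 3, 2, 4, 4, 2, 1, 3, 1, 4, 5, 1
Reverse-coded (reversed = (1+5) − raw = 6 − raw):
  item 2: 6 − 5 = 1
  item 9: 6 − 3 = 3
Scored: 4, 1, 3, 2, 4, 4, 2, 1, 3, 1, 4, 5, 1
Total = 35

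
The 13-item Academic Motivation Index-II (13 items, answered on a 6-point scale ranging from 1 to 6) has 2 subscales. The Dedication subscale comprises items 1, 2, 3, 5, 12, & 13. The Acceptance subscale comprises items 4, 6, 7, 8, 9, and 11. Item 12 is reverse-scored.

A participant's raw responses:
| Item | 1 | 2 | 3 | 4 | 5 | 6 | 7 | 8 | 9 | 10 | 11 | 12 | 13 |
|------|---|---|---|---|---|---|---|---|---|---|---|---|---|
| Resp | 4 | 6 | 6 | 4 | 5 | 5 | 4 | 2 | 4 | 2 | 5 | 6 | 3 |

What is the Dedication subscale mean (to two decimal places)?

4.17

Dedication items: 1, 2, 3, 5, 12, 13.
Of these, item 12 is reverse-scored; on a 1–6 scale, reversed = 7 − raw.
  item 1: 4
  item 2: 6
  item 3: 6
  item 5: 5
  item 12: 7 − 6 = 1
  item 13: 3
Sum = 4 + 6 + 6 + 5 + 1 + 3 = 25
Mean = 25 / 6 = 4.17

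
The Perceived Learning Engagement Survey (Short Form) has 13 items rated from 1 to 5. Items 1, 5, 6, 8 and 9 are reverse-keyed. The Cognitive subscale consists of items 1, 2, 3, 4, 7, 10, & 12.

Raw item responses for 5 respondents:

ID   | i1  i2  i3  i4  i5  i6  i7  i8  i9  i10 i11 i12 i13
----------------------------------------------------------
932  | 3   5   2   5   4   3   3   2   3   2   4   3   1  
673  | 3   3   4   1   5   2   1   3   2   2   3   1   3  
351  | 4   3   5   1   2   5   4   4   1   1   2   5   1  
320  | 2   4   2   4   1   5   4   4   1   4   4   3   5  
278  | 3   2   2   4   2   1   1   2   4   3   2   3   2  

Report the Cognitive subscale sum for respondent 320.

Respondent 320 raw: 2, 4, 2, 4, 1, 5, 4, 4, 1, 4, 4, 3, 5.
Cognitive items: 1, 2, 3, 4, 7, 10, 12.
Reverse-coded (on a 1–5 scale, reversed = 6 − raw):
  item 1: 6 − 2 = 4
  item 2: 4
  item 3: 2
  item 4: 4
  item 7: 4
  item 10: 4
  item 12: 3
Sum = 4 + 4 + 2 + 4 + 4 + 4 + 3 = 25

25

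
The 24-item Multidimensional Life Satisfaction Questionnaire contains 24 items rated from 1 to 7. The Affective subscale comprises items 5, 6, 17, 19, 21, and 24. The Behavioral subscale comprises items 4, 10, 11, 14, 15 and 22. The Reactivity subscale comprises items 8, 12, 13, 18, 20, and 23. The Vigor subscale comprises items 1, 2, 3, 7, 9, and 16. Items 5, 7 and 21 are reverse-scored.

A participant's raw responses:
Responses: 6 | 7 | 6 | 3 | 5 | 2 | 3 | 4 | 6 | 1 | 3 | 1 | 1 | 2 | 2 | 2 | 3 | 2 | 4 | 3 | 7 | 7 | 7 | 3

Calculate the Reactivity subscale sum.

Reactivity items: 8, 12, 13, 18, 20, 23.
  item 8: 4
  item 12: 1
  item 13: 1
  item 18: 2
  item 20: 3
  item 23: 7
Sum = 4 + 1 + 1 + 2 + 3 + 7 = 18

18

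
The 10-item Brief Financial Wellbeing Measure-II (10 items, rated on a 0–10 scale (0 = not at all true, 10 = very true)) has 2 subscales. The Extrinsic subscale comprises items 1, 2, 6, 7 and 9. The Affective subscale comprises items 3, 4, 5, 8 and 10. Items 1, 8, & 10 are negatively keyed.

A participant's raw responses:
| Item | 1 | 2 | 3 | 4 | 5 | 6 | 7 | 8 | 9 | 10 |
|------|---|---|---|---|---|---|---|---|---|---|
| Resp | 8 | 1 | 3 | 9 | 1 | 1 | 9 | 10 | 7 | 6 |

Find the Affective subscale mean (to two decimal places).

Affective items: 3, 4, 5, 8, 10.
Of these, items 8 and 10 are negatively keyed; on a 0–10 scale, reversed = 10 − raw.
  item 3: 3
  item 4: 9
  item 5: 1
  item 8: 10 − 10 = 0
  item 10: 10 − 6 = 4
Sum = 3 + 9 + 1 + 0 + 4 = 17
Mean = 17 / 5 = 3.40

3.40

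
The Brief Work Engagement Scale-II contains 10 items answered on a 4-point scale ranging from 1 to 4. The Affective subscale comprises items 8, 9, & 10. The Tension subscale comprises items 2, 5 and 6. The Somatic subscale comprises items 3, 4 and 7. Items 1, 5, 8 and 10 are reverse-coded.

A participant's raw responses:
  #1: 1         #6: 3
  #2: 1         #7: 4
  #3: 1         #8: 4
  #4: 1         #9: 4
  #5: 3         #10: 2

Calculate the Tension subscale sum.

6

Tension items: 2, 5, 6.
Of these, item 5 is reverse-coded; reversed = (1+4) − raw = 5 − raw.
  item 2: 1
  item 5: 5 − 3 = 2
  item 6: 3
Sum = 1 + 2 + 3 = 6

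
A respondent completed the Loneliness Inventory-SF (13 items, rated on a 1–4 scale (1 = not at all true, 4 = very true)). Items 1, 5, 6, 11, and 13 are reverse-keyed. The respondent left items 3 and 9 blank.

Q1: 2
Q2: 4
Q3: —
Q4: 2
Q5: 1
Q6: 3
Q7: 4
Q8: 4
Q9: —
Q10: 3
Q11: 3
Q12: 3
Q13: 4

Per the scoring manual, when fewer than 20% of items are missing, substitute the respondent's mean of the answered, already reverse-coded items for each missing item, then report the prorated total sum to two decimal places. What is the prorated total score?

Reverse-coded (reverse-coded value = 5 − response):
  item 1: 5 − 2 = 3
  item 5: 5 − 1 = 4
  item 6: 5 − 3 = 2
  item 11: 5 − 3 = 2
  item 13: 5 − 4 = 1
Completed scored items (11 of 13): 3, 4, 2, 4, 2, 4, 4, 3, 2, 3, 1; sum = 32.
Person mean = 32 / 11 ≈ 2.9091
Prorated total = (32 / 11) × 13 = 37.82 (to 2 dp)

37.82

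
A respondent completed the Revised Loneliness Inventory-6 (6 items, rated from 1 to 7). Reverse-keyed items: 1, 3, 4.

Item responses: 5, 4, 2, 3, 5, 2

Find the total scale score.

Reversing items 1, 3, & 4 with 8 − raw:
Total = (8−5) + 4 + (8−2) + (8−3) + 5 + 2
      = 3 + 4 + 6 + 5 + 5 + 2 = 25

25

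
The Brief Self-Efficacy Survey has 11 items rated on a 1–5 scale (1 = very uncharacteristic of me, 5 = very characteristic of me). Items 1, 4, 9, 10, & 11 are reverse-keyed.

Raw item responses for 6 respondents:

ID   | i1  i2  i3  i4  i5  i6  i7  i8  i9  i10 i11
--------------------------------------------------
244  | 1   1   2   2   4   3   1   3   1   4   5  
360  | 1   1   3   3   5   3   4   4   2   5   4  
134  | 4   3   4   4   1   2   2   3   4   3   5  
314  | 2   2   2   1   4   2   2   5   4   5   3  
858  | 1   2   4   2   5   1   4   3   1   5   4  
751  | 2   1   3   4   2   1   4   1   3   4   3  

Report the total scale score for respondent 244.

Respondent 244 raw: 1, 1, 2, 2, 4, 3, 1, 3, 1, 4, 5.
Reverse-coded (reversed = (1+5) − raw = 6 − raw):
  item 1: 6 − 1 = 5
  item 2: 1
  item 3: 2
  item 4: 6 − 2 = 4
  item 5: 4
  item 6: 3
  item 7: 1
  item 8: 3
  item 9: 6 − 1 = 5
  item 10: 6 − 4 = 2
  item 11: 6 − 5 = 1
Sum = 5 + 1 + 2 + 4 + 4 + 3 + 1 + 3 + 5 + 2 + 1 = 31

31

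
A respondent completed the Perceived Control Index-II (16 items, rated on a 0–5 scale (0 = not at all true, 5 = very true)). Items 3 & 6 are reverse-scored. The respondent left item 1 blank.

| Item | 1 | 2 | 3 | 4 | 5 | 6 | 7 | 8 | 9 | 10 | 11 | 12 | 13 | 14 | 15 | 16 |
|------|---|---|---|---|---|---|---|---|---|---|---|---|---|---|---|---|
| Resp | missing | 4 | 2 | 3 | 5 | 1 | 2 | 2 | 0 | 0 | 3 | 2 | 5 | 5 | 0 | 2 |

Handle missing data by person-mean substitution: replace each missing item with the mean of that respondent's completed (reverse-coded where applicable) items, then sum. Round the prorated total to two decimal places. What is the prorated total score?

42.67

Reverse-coded (reverse-coded value = 5 − response):
  item 3: 5 − 2 = 3
  item 6: 5 − 1 = 4
Completed scored items (15 of 16): 4, 3, 3, 5, 4, 2, 2, 0, 0, 3, 2, 5, 5, 0, 2; sum = 40.
Person mean = 40 / 15 ≈ 2.6667
Prorated total = (40 / 15) × 16 = 42.67 (to 2 dp)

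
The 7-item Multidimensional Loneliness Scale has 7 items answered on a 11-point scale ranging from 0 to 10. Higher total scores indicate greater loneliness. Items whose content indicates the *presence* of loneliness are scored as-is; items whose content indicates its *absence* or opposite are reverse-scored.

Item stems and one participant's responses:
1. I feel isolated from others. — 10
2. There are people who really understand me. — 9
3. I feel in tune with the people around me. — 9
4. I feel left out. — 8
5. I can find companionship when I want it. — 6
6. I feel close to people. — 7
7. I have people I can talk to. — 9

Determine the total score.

Items 2, 3, 5, 6, 7 describe the absence/opposite of loneliness → reverse-score.
on a 0–10 scale, reversed = 10 − raw.
  item 1: 10
  item 2: 10 − 9 = 1
  item 3: 10 − 9 = 1
  item 4: 8
  item 5: 10 − 6 = 4
  item 6: 10 − 7 = 3
  item 7: 10 − 9 = 1
Total = 10 + 1 + 1 + 8 + 4 + 3 + 1 = 28

28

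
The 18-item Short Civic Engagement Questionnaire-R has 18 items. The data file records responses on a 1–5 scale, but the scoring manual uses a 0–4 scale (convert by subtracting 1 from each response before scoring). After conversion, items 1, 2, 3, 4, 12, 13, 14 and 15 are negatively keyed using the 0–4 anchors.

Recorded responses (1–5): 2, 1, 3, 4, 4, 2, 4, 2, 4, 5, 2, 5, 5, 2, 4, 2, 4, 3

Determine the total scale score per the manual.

Convert to 0–4: 1, 0, 2, 3, 3, 1, 3, 1, 3, 4, 1, 4, 4, 1, 3, 1, 3, 2
Reverse-coded (on a 0–4 scale, reversed = 4 − raw):
  item 1: 4 − 1 = 3
  item 2: 4 − 0 = 4
  item 3: 4 − 2 = 2
  item 4: 4 − 3 = 1
  item 12: 4 − 4 = 0
  item 13: 4 − 4 = 0
  item 14: 4 − 1 = 3
  item 15: 4 − 3 = 1
Scored: 3, 4, 2, 1, 3, 1, 3, 1, 3, 4, 1, 0, 0, 3, 1, 1, 3, 2
Total = 36

36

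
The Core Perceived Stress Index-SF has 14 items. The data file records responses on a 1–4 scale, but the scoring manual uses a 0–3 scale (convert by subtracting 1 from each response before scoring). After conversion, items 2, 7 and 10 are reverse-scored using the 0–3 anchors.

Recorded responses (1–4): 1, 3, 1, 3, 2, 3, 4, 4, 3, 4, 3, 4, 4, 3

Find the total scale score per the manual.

Convert to 0–3: 0, 2, 0, 2, 1, 2, 3, 3, 2, 3, 2, 3, 3, 2
Reverse-coded (reversed = (0+3) − raw = 3 − raw):
  item 2: 3 − 2 = 1
  item 7: 3 − 3 = 0
  item 10: 3 − 3 = 0
Scored: 0, 1, 0, 2, 1, 2, 0, 3, 2, 0, 2, 3, 3, 2
Total = 21

21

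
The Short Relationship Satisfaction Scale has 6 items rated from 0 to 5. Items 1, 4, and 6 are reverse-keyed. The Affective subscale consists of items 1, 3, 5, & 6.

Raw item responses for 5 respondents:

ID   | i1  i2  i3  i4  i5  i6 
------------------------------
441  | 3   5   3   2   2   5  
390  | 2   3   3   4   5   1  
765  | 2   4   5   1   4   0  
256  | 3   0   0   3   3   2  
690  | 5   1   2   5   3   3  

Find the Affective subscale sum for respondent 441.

Respondent 441 raw: 3, 5, 3, 2, 2, 5.
Affective items: 1, 3, 5, 6.
Reverse-coded (reversed = (0+5) − raw = 5 − raw):
  item 1: 5 − 3 = 2
  item 3: 3
  item 5: 2
  item 6: 5 − 5 = 0
Sum = 2 + 3 + 2 + 0 = 7

7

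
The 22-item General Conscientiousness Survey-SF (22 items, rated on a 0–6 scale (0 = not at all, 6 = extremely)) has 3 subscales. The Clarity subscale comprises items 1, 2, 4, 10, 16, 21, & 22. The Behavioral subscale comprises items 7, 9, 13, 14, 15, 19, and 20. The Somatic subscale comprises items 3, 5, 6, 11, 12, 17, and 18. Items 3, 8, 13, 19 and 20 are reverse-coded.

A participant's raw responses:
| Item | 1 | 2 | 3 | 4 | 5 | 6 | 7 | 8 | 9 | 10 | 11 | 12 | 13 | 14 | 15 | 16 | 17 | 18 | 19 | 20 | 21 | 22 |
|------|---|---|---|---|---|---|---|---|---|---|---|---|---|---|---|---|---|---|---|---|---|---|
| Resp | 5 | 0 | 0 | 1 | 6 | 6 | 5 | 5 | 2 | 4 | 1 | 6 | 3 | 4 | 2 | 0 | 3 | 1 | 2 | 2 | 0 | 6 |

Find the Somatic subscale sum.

Somatic items: 3, 5, 6, 11, 12, 17, 18.
Of these, item 3 is reverse-coded; reverse-coded value = 6 − response.
  item 3: 6 − 0 = 6
  item 5: 6
  item 6: 6
  item 11: 1
  item 12: 6
  item 17: 3
  item 18: 1
Sum = 6 + 6 + 6 + 1 + 6 + 3 + 1 = 29

29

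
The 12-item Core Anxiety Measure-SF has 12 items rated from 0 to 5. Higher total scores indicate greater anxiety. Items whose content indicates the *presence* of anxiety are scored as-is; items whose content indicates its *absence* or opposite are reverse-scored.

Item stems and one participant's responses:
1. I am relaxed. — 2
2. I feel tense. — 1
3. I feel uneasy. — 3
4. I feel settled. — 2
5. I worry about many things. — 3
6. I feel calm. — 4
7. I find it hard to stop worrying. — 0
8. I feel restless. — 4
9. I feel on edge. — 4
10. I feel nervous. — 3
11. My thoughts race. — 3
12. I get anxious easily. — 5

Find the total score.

33

Items 1, 4, 6 describe the absence/opposite of anxiety → reverse-score.
reversed = (0+5) − raw = 5 − raw.
  item 1: 5 − 2 = 3
  item 2: 1
  item 3: 3
  item 4: 5 − 2 = 3
  item 5: 3
  item 6: 5 − 4 = 1
  item 7: 0
  item 8: 4
  item 9: 4
  item 10: 3
  item 11: 3
  item 12: 5
Total = 3 + 1 + 3 + 3 + 3 + 1 + 0 + 4 + 4 + 3 + 3 + 5 = 33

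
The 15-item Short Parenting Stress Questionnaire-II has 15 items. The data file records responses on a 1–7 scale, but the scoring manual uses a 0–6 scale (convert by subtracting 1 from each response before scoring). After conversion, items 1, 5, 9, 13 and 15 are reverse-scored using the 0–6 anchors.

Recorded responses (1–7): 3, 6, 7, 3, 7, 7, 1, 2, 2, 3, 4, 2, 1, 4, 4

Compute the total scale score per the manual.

47

Convert to 0–6: 2, 5, 6, 2, 6, 6, 0, 1, 1, 2, 3, 1, 0, 3, 3
Reverse-coded (on a 0–6 scale, reversed = 6 − raw):
  item 1: 6 − 2 = 4
  item 5: 6 − 6 = 0
  item 9: 6 − 1 = 5
  item 13: 6 − 0 = 6
  item 15: 6 − 3 = 3
Scored: 4, 5, 6, 2, 0, 6, 0, 1, 5, 2, 3, 1, 6, 3, 3
Total = 47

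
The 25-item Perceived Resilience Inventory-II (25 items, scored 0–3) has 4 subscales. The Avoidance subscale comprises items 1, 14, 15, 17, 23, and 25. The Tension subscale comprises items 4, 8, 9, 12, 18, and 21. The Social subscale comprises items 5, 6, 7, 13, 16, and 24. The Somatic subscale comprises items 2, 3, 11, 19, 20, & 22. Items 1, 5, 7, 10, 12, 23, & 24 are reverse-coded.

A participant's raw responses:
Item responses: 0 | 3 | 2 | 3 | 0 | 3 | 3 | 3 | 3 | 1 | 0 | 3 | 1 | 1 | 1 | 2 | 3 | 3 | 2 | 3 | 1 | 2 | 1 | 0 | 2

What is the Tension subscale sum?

13

Tension items: 4, 8, 9, 12, 18, 21.
Of these, item 12 is reverse-coded; reversed = (0+3) − raw = 3 − raw.
  item 4: 3
  item 8: 3
  item 9: 3
  item 12: 3 − 3 = 0
  item 18: 3
  item 21: 1
Sum = 3 + 3 + 3 + 0 + 3 + 1 = 13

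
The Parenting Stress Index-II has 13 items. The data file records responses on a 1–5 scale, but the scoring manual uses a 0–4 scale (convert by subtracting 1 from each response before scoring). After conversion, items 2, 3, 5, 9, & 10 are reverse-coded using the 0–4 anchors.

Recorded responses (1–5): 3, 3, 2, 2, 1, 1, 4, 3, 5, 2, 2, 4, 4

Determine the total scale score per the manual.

27

Convert to 0–4: 2, 2, 1, 1, 0, 0, 3, 2, 4, 1, 1, 3, 3
Reverse-coded (on a 0–4 scale, reversed = 4 − raw):
  item 2: 4 − 2 = 2
  item 3: 4 − 1 = 3
  item 5: 4 − 0 = 4
  item 9: 4 − 4 = 0
  item 10: 4 − 1 = 3
Scored: 2, 2, 3, 1, 4, 0, 3, 2, 0, 3, 1, 3, 3
Total = 27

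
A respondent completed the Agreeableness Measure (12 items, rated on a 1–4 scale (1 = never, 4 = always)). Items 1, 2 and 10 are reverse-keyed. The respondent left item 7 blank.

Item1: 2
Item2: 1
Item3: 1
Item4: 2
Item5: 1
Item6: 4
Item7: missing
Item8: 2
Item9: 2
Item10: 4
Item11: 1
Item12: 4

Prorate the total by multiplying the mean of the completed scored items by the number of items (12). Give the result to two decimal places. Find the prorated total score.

27.27

Reverse-coded (reverse-coded value = 5 − response):
  item 1: 5 − 2 = 3
  item 2: 5 − 1 = 4
  item 10: 5 − 4 = 1
Completed scored items (11 of 12): 3, 4, 1, 2, 1, 4, 2, 2, 1, 1, 4; sum = 25.
Person mean = 25 / 11 ≈ 2.2727
Prorated total = (25 / 11) × 12 = 27.27 (to 2 dp)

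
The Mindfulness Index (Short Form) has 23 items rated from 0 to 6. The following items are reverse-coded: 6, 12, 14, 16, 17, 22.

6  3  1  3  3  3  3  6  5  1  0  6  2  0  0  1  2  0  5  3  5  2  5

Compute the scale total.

73

Reversing items 6, 12, 14, 16, 17 and 22 with 6 − raw:
Total = 6 + 3 + 1 + 3 + 3 + (6−3) + 3 + 6 + 5 + 1 + 0 + (6−6) + 2 + (6−0) + 0 + (6−1) + (6−2) + 0 + 5 + 3 + 5 + (6−2) + 5
      = 6 + 3 + 1 + 3 + 3 + 3 + 3 + 6 + 5 + 1 + 0 + 0 + 2 + 6 + 0 + 5 + 4 + 0 + 5 + 3 + 5 + 4 + 5 = 73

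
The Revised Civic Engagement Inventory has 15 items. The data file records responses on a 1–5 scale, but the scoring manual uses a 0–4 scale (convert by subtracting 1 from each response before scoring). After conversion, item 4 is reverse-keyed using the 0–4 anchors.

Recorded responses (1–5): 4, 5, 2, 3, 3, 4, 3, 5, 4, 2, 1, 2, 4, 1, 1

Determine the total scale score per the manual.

29

Convert to 0–4: 3, 4, 1, 2, 2, 3, 2, 4, 3, 1, 0, 1, 3, 0, 0
Reverse-coded (reversed = (0+4) − raw = 4 − raw):
  item 4: 4 − 2 = 2
Scored: 3, 4, 1, 2, 2, 3, 2, 4, 3, 1, 0, 1, 3, 0, 0
Total = 29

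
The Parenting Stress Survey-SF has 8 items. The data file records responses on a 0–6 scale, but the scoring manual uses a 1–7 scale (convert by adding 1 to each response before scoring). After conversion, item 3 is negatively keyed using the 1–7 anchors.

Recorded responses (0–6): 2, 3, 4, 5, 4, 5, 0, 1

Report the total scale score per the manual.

Convert to 1–7: 3, 4, 5, 6, 5, 6, 1, 2
Reverse-coded (reverse-coded value = 8 − response):
  item 3: 8 − 5 = 3
Scored: 3, 4, 3, 6, 5, 6, 1, 2
Total = 30

30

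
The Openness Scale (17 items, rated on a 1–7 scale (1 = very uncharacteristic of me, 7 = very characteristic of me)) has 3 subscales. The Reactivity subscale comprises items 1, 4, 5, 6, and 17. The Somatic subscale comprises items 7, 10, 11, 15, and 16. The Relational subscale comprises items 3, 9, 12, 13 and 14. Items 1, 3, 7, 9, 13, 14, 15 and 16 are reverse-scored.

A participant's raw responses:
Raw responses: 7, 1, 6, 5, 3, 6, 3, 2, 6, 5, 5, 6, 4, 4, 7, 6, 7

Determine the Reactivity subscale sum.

Reactivity items: 1, 4, 5, 6, 17.
Of these, item 1 is reverse-scored; on a 1–7 scale, reversed = 8 − raw.
  item 1: 8 − 7 = 1
  item 4: 5
  item 5: 3
  item 6: 6
  item 17: 7
Sum = 1 + 5 + 3 + 6 + 7 = 22

22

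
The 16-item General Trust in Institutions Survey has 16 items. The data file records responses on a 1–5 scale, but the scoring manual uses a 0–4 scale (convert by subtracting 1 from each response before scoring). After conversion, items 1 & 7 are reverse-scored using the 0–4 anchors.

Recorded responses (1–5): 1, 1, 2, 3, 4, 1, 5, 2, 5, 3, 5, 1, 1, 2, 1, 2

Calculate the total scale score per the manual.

Convert to 0–4: 0, 0, 1, 2, 3, 0, 4, 1, 4, 2, 4, 0, 0, 1, 0, 1
Reverse-coded (reversed = (0+4) − raw = 4 − raw):
  item 1: 4 − 0 = 4
  item 7: 4 − 4 = 0
Scored: 4, 0, 1, 2, 3, 0, 0, 1, 4, 2, 4, 0, 0, 1, 0, 1
Total = 23

23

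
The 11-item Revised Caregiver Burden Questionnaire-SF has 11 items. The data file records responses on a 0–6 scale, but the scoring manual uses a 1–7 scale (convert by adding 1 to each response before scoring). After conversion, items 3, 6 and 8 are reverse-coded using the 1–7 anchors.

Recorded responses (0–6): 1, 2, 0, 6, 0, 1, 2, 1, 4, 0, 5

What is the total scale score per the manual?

Convert to 1–7: 2, 3, 1, 7, 1, 2, 3, 2, 5, 1, 6
Reverse-coded (on a 1–7 scale, reversed = 8 − raw):
  item 3: 8 − 1 = 7
  item 6: 8 − 2 = 6
  item 8: 8 − 2 = 6
Scored: 2, 3, 7, 7, 1, 6, 3, 6, 5, 1, 6
Total = 47

47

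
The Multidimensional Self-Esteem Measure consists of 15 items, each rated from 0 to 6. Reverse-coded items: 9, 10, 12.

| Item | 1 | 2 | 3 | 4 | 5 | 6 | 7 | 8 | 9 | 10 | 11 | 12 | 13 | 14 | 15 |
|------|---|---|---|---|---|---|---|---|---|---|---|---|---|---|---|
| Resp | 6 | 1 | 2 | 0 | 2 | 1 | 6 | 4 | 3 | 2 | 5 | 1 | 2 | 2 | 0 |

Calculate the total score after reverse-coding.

43

Raw sum = 37. Reverse-coded items: 9, 10, 12; their raw sum = 6.
Each reversal replaces raw with 6 − raw, changing the total by 6 − 2·raw per item.
Total = 37 + 3·6 − 2·6 = 37 + 18 − 12 = 43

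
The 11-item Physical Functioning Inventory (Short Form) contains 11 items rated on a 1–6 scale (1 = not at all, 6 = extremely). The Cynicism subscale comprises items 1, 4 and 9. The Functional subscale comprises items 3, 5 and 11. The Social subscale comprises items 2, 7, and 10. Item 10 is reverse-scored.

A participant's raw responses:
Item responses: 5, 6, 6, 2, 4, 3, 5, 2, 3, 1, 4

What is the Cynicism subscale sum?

10

Cynicism items: 1, 4, 9.
  item 1: 5
  item 4: 2
  item 9: 3
Sum = 5 + 2 + 3 = 10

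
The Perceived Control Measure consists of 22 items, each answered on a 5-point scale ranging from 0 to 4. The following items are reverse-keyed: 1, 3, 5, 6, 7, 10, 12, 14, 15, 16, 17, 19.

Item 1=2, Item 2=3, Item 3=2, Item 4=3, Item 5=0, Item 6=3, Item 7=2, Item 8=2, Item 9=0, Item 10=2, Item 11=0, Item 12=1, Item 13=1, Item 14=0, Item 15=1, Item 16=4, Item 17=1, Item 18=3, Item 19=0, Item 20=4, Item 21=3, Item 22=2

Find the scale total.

Apply reverse scoring (on a 0–4 scale, reversed = 4 − raw):
  item 1: 4 − 2 = 2
  item 3: 4 − 2 = 2
  item 5: 4 − 0 = 4
  item 6: 4 − 3 = 1
  item 7: 4 − 2 = 2
  item 10: 4 − 2 = 2
  item 12: 4 − 1 = 3
  item 14: 4 − 0 = 4
  item 15: 4 − 1 = 3
  item 16: 4 − 4 = 0
  item 17: 4 − 1 = 3
  item 19: 4 − 0 = 4
After reverse-coding: 2, 3, 2, 3, 4, 1, 2, 2, 0, 2, 0, 3, 1, 4, 3, 0, 3, 3, 4, 4, 3, 2
Total = 2 + 3 + 2 + 3 + 4 + 1 + 2 + 2 + 0 + 2 + 0 + 3 + 1 + 4 + 3 + 0 + 3 + 3 + 4 + 4 + 3 + 2 = 51

51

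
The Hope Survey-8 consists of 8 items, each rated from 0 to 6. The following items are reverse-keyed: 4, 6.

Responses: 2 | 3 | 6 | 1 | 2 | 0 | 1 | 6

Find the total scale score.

Raw sum = 21. Reverse-keyed items: 4, 6; their raw sum = 1.
Each reversal replaces raw with 6 − raw, changing the total by 6 − 2·raw per item.
Total = 21 + 2·6 − 2·1 = 21 + 12 − 2 = 31

31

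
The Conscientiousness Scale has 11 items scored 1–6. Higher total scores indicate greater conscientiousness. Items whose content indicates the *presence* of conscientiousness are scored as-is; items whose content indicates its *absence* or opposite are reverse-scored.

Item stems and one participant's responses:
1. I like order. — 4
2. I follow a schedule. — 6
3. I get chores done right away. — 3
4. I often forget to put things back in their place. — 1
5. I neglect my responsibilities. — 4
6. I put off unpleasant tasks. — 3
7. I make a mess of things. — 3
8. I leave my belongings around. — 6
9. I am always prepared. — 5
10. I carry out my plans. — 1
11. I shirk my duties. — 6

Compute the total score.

Items 4, 5, 6, 7, 8, 11 describe the absence/opposite of conscientiousness → reverse-score.
reverse-coded value = 7 − response.
  item 1: 4
  item 2: 6
  item 3: 3
  item 4: 7 − 1 = 6
  item 5: 7 − 4 = 3
  item 6: 7 − 3 = 4
  item 7: 7 − 3 = 4
  item 8: 7 − 6 = 1
  item 9: 5
  item 10: 1
  item 11: 7 − 6 = 1
Total = 4 + 6 + 3 + 6 + 3 + 4 + 4 + 1 + 5 + 1 + 1 = 38

38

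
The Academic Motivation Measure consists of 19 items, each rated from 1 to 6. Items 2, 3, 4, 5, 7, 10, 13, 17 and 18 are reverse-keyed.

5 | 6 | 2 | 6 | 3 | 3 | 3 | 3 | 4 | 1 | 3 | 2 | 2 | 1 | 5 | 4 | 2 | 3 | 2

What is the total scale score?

67

Reverse-coded items (reversed = (1+6) − raw = 7 − raw):
  item 2: 7 − 6 = 1
  item 3: 7 − 2 = 5
  item 4: 7 − 6 = 1
  item 5: 7 − 3 = 4
  item 7: 7 − 3 = 4
  item 10: 7 − 1 = 6
  item 13: 7 − 2 = 5
  item 17: 7 − 2 = 5
  item 18: 7 − 3 = 4
Scored items: 5, 1, 5, 1, 4, 3, 4, 3, 4, 6, 3, 2, 5, 1, 5, 4, 5, 4, 2
Total = 5 + 1 + 5 + 1 + 4 + 3 + 4 + 3 + 4 + 6 + 3 + 2 + 5 + 1 + 5 + 4 + 5 + 4 + 2 = 67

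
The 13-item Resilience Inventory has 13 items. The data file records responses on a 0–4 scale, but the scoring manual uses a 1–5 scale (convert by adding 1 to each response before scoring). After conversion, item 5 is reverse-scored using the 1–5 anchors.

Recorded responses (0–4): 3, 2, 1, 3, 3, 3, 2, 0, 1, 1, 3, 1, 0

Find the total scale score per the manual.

34

Convert to 1–5: 4, 3, 2, 4, 4, 4, 3, 1, 2, 2, 4, 2, 1
Reverse-coded (reverse-coded value = 6 − response):
  item 5: 6 − 4 = 2
Scored: 4, 3, 2, 4, 2, 4, 3, 1, 2, 2, 4, 2, 1
Total = 34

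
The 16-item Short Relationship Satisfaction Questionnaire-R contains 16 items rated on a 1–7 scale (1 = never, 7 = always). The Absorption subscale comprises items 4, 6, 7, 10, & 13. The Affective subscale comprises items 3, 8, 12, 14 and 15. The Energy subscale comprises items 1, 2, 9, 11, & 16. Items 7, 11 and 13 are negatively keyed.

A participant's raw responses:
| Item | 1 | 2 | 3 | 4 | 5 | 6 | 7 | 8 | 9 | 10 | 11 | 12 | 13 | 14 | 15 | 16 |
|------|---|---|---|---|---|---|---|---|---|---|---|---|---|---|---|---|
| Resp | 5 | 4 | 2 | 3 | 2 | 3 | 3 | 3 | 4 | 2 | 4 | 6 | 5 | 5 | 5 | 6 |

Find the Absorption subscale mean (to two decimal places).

3.20

Absorption items: 4, 6, 7, 10, 13.
Of these, items 7 and 13 are negatively keyed; reverse-coded value = 8 − response.
  item 4: 3
  item 6: 3
  item 7: 8 − 3 = 5
  item 10: 2
  item 13: 8 − 5 = 3
Sum = 3 + 3 + 5 + 2 + 3 = 16
Mean = 16 / 5 = 3.20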